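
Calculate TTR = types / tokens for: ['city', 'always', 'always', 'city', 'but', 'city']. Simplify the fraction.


Tokens: 6
Unique types: ('always', 'but', 'city') = 3
TTR = 3/6
Simplify: divide both by 3 -> 1/2
TTR = 1/2

1/2


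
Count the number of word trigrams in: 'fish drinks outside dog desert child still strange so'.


Word trigrams from [9] words:
  Trigram 1: (fish drinks outside)
  Trigram 2: (drinks outside dog)
  Trigram 3: (outside dog desert)
  Trigram 4: (dog desert child)
  Trigram 5: (desert child still)
  Trigram 6: (child still strange)
  Trigram 7: (still strange so)
Total word trigrams: 9 - 2 = 7

7


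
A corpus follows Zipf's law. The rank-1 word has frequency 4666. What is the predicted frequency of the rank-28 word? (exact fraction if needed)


Zipf's law: freq(rank) = f1 / rank
f1 = 4666, rank = 28
freq = 4666 / 28
GCD(4666, 28) = 2
Simplified: 2333/14

2333/14


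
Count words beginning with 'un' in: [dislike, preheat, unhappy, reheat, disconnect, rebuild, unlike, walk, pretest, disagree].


Checking each word for prefix 'un':
  'dislike' -> no (count: 0)
  'preheat' -> no (count: 0)
  'unhappy' -> YES, starts with 'un' (count: 1)
  'reheat' -> no (count: 1)
  'disconnect' -> no (count: 1)
  'rebuild' -> no (count: 1)
  'unlike' -> YES, starts with 'un' (count: 2)
  'walk' -> no (count: 2)
  'pretest' -> no (count: 2)
  'disagree' -> no (count: 2)
Total with prefix 'un': 2

2


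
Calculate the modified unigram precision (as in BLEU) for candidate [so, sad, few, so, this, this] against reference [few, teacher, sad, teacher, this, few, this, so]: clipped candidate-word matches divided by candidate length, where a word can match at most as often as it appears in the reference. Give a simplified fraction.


Reference word counts: {'few': 2, 'sad': 1, 'so': 1, 'teacher': 2, 'this': 2}
Checking each candidate word (with clipping):
  'so' -> in reference (ref count 1, used 1/1) -> match (matches: 1)
  'sad' -> in reference (ref count 1, used 1/1) -> match (matches: 2)
  'few' -> in reference (ref count 2, used 1/2) -> match (matches: 3)
  'so' -> ref count 1 already used up (1/1) -> clipped, no match (matches: 3)
  'this' -> in reference (ref count 2, used 1/2) -> match (matches: 4)
  'this' -> in reference (ref count 2, used 2/2) -> match (matches: 5)
Clipped matches: 5, Candidate length: 6
Precision = 5/6

5/6


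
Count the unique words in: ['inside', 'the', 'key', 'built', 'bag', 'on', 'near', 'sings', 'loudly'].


Listing all tokens and tracking unique types:
  Token 1: 'inside' -> NEW (unique so far: 1)
  Token 2: 'the' -> NEW (unique so far: 2)
  Token 3: 'key' -> NEW (unique so far: 3)
  Token 4: 'built' -> NEW (unique so far: 4)
  Token 5: 'bag' -> NEW (unique so far: 5)
  Token 6: 'on' -> NEW (unique so far: 6)
  Token 7: 'near' -> NEW (unique so far: 7)
  Token 8: 'sings' -> NEW (unique so far: 8)
  Token 9: 'loudly' -> NEW (unique so far: 9)
Unique types: ('bag', 'built', 'inside', 'key', 'loudly', 'near', 'on', 'sings', 'the')
Vocabulary size: 9

9


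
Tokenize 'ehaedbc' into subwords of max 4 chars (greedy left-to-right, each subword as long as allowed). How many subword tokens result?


'ehaedbc' has 7 characters.
Chunking with max size 4:
  Chunk 1: 'ehae' (positions 0-3)
  Chunk 2: 'dbc' (positions 4-6)
Total chunks: ceil(7 / 4) = 2

2


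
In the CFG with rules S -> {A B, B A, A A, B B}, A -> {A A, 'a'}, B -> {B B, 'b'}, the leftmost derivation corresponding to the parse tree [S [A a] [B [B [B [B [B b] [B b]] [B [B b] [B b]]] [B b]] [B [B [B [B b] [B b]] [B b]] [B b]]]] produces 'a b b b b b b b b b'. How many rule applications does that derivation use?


Every bracketed nonterminal node [X ...] in the tree is produced by exactly one rule application.
Reading the tree off as a leftmost derivation:
  Step 1: S  =>  A B   (applied S -> A B)
  Step 2: A B  =>  a B   (applied A -> a)
  Step 3: a B  =>  a B B   (applied B -> B B)
  Step 4: a B B  =>  a B B B   (applied B -> B B)
  Step 5: a B B B  =>  a B B B B   (applied B -> B B)
  Step 6: a B B B B  =>  a B B B B B   (applied B -> B B)
  Step 7: a B B B B B  =>  a b B B B B   (applied B -> b)
  Step 8: a b B B B B  =>  a b b B B B   (applied B -> b)
  Step 9: a b b B B B  =>  a b b B B B B   (applied B -> B B)
  Step 10: a b b B B B B  =>  a b b b B B B   (applied B -> b)
  Step 11: a b b b B B B  =>  a b b b b B B   (applied B -> b)
  Step 12: a b b b b B B  =>  a b b b b b B   (applied B -> b)
  Step 13: a b b b b b B  =>  a b b b b b B B   (applied B -> B B)
  Step 14: a b b b b b B B  =>  a b b b b b B B B   (applied B -> B B)
  Step 15: a b b b b b B B B  =>  a b b b b b B B B B   (applied B -> B B)
  Step 16: a b b b b b B B B B  =>  a b b b b b b B B B   (applied B -> b)
  Step 17: a b b b b b b B B B  =>  a b b b b b b b B B   (applied B -> b)
  Step 18: a b b b b b b b B B  =>  a b b b b b b b b B   (applied B -> b)
  Step 19: a b b b b b b b b B  =>  a b b b b b b b b b   (applied B -> b)
Final yield: a b b b b b b b b b
Total rewrite steps: 19

19


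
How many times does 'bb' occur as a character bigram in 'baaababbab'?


Scanning 'baaababbab' for bigram 'bb':
  Position 0: 'ba' -> no
  Position 1: 'aa' -> no
  Position 2: 'aa' -> no
  Position 3: 'ab' -> no
  Position 4: 'ba' -> no
  Position 5: 'ab' -> no
  Position 6: 'bb' -> MATCH
  Position 7: 'ba' -> no
  Position 8: 'ab' -> no
Total matches: 1

1


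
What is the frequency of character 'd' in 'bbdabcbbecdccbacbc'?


Scanning 'bbdabcbbecdccbacbc' for 'd':
  Position 2: 'd' -> MATCH (count: 1)
  Position 10: 'd' -> MATCH (count: 2)
Total occurrences of 'd': 2

2


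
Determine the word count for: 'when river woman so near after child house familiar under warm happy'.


Counting words by splitting on spaces:
  Word 1: 'when'
  Word 2: 'river'
  Word 3: 'woman'
  Word 4: 'so'
  Word 5: 'near'
  Word 6: 'after'
  Word 7: 'child'
  Word 8: 'house'
  Word 9: 'familiar'
  Word 10: 'under'
  Word 11: 'warm'
  Word 12: 'happy'
Total words: 12

12


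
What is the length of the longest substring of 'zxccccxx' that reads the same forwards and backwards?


Scanning 'zxccccxx' for palindromic substrings.
Substring at positions 1-6: 'xccccx'.
Check: reverse('xccccx') = 'xccccx' -> palindrome confirmed.
Neighbouring characters ('z' / 'x') break symmetry, so it cannot extend further.
No longer palindromic substring exists; longest length = 6

6


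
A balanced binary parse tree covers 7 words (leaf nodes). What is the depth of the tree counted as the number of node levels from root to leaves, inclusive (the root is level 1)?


In a balanced binary tree with n leaves the deepest leaf is ceil(log2(n)) edges below the root,
so counting node levels inclusive of root and leaves gives ceil(log2(n)) + 1 levels.
log2(7) = 2.8074
ceil(2.8074) = 3
levels = 3 + 1 = 4

4


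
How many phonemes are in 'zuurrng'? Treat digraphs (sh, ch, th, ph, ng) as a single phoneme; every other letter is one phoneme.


Parsing 'zuurrng' greedily, digraphs first:
  'z' -> consonant phoneme (phonemes so far: 1)
  'u' -> vowel phoneme (phonemes so far: 2)
  'u' -> vowel phoneme (phonemes so far: 3)
  'r' -> consonant phoneme (phonemes so far: 4)
  'r' -> consonant phoneme (phonemes so far: 5)
  'ng' -> digraph (1 consonant phoneme) (phonemes so far: 6)
Total phonemes: 6

6


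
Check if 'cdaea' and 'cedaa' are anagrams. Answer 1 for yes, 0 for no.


Sort characters of 'cdaea': 'aacde'
Sort characters of 'cedaa': 'aacde'
Sorted forms match -> they ARE anagrams
Result: 1

1


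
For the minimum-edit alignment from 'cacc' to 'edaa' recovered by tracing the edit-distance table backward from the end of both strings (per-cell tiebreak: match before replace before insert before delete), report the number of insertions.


Edit distance = 4. Backtracking from cell (4, 4) with preference match > replace > insert > delete,
then listing the resulting alignment 'cacc' -> 'edaa' left to right:
  Step 1: replace c->e
  Step 2: replace a->d
  Step 3: replace c->a
  Step 4: replace c->a
Total insertions: 0

0


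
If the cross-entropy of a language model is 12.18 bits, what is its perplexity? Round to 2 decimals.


Perplexity formula: PP = 2^H
H = 12.18
PP = 2^12.18
Decompose: 2^12.18 = 2^12 * 2^0.18
2^12 = 4096, 2^0.18 ~ 1.1328839
PP ~ 4096 * 1.1328839 = 4640.2924544
Rounded to 2 decimals: 4640.29

4640.29


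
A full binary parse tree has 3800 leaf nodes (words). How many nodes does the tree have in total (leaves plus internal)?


Leaf nodes (terminals): 3800
Internal nodes = n - 1 = 3800 - 1 = 3799
Total = leaves + internal = 3800 + 3799 = 7599

7599


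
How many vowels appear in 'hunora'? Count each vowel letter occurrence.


Scanning each character of 'hunora':
  Position 1: 'h' -> consonant (running count: 0)
  Position 2: 'u' -> vowel (running count: 1)
  Position 3: 'n' -> consonant (running count: 1)
  Position 4: 'o' -> vowel (running count: 2)
  Position 5: 'r' -> consonant (running count: 2)
  Position 6: 'a' -> vowel (running count: 3)
Total vowels: 3

3


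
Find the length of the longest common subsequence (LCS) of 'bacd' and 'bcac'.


DP table for LCS of 'bacd' and 'bcac':
       b  c  a  c
    0  0  0  0  0
  b 0  1  1  1  1
  a 0  1  1  2  2
  c 0  1  2  2  3
  d 0  1  2  2  3
LCS: 'bac'
LCS length = 3

3


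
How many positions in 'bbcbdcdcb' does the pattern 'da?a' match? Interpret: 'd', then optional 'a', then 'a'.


Pattern: da?a means 'd', then optional 'a', then 'a'.
Scanning 'bbcbdcdcb' position-by-position:
  Pos 0: window 'bbc' -> no
  Pos 1: window 'bcb' -> no
  Pos 2: window 'cbd' -> no
  Pos 3: window 'bdc' -> no
  Pos 4: window 'dcd' -> no
  Pos 5: window 'cdc' -> no
  Pos 6: window 'dcb' -> no
  Pos 7: window 'cb' -> no
  Pos 8: window 'b' -> no
Total matches: 0

0


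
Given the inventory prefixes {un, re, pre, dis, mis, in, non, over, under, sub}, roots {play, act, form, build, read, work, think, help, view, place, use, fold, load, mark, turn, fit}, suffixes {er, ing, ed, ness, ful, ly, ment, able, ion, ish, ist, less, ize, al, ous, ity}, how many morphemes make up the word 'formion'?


Segmenting 'formion' against the inventory:
  'form' -> root (morpheme 1)
  'ion' -> suffix (morpheme 2)
Total morphemes: 2

2


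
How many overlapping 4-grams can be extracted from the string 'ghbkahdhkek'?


String 'ghbkahdhkek' has length L = 11.
Number of overlapping n-grams = L - n + 1
Substituting: 11 - 4 + 1 = 8

8


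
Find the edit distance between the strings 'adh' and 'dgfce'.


Building DP table for s1='adh' (len 3) and s2='dgfce' (len 5):
       d  g  f  c  e
    0  1  2  3  4  5
  a 1  1  2  3  4  5
  d 2  1  2  3  4  5
  h 3  2  2  3  4  5
Edit distance = dp[3][5] = 5

5


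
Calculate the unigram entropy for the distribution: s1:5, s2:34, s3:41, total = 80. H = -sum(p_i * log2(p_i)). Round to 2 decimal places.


Computing entropy H = -sum(p_i * log2(p_i)):
  s1: p = 5/80 = 0.0625, -p*log2(p) = 0.2500
  s2: p = 34/80 = 0.4250, -p*log2(p) = 0.5246
  s3: p = 41/80 = 0.5125, -p*log2(p) = 0.4942
H = sum of terms = 1.2688
Rounded to 2 decimals: 1.27

1.27


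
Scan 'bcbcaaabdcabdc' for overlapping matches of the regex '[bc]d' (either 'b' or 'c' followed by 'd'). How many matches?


Pattern: [bc]d means either 'b' or 'c' followed by 'd'.
Scanning 'bcbcaaabdcabdc' position-by-position:
  Pos 0: window 'bc' -> no
  Pos 1: window 'cb' -> no
  Pos 2: window 'bc' -> no
  Pos 3: window 'ca' -> no
  Pos 4: window 'aa' -> no
  Pos 5: window 'aa' -> no
  Pos 6: window 'ab' -> no
  Pos 7: window 'bd' -> MATCH
  Pos 8: window 'dc' -> no
  Pos 9: window 'ca' -> no
  Pos 10: window 'ab' -> no
  Pos 11: window 'bd' -> MATCH
  Pos 12: window 'dc' -> no
  Pos 13: window 'c' -> no
Total matches: 2

2


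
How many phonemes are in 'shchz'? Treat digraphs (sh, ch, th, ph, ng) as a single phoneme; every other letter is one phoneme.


Parsing 'shchz' greedily, digraphs first:
  'sh' -> digraph (1 consonant phoneme) (phonemes so far: 1)
  'ch' -> digraph (1 consonant phoneme) (phonemes so far: 2)
  'z' -> consonant phoneme (phonemes so far: 3)
Total phonemes: 3

3


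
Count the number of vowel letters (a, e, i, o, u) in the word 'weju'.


Scanning each character of 'weju':
  Position 1: 'w' -> consonant (running count: 0)
  Position 2: 'e' -> vowel (running count: 1)
  Position 3: 'j' -> consonant (running count: 1)
  Position 4: 'u' -> vowel (running count: 2)
Total vowels: 2

2


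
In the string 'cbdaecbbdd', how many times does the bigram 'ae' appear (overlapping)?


Scanning 'cbdaecbbdd' for bigram 'ae':
  Position 0: 'cb' -> no
  Position 1: 'bd' -> no
  Position 2: 'da' -> no
  Position 3: 'ae' -> MATCH
  Position 4: 'ec' -> no
  Position 5: 'cb' -> no
  Position 6: 'bb' -> no
  Position 7: 'bd' -> no
  Position 8: 'dd' -> no
Total matches: 1

1


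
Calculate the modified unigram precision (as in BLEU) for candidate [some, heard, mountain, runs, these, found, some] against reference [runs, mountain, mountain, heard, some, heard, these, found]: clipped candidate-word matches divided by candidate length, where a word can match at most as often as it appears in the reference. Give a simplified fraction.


Reference word counts: {'found': 1, 'heard': 2, 'mountain': 2, 'runs': 1, 'some': 1, 'these': 1}
Checking each candidate word (with clipping):
  'some' -> in reference (ref count 1, used 1/1) -> match (matches: 1)
  'heard' -> in reference (ref count 2, used 1/2) -> match (matches: 2)
  'mountain' -> in reference (ref count 2, used 1/2) -> match (matches: 3)
  'runs' -> in reference (ref count 1, used 1/1) -> match (matches: 4)
  'these' -> in reference (ref count 1, used 1/1) -> match (matches: 5)
  'found' -> in reference (ref count 1, used 1/1) -> match (matches: 6)
  'some' -> ref count 1 already used up (1/1) -> clipped, no match (matches: 6)
Clipped matches: 6, Candidate length: 7
Precision = 6/7

6/7


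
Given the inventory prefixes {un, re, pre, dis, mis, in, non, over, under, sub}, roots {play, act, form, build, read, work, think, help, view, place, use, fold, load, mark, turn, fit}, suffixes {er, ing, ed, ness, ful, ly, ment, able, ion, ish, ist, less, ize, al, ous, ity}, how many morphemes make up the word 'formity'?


Segmenting 'formity' against the inventory:
  'form' -> root (morpheme 1)
  'ity' -> suffix (morpheme 2)
Total morphemes: 2

2


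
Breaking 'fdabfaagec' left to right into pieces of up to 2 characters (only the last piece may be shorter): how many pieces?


'fdabfaagec' has 10 characters.
Chunking with max size 2:
  Chunk 1: 'fd' (positions 0-1)
  Chunk 2: 'ab' (positions 2-3)
  Chunk 3: 'fa' (positions 4-5)
  Chunk 4: 'ag' (positions 6-7)
  Chunk 5: 'ec' (positions 8-9)
Total chunks: ceil(10 / 2) = 5

5


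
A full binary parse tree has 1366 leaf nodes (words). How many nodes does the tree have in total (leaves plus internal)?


Leaf nodes (terminals): 1366
Internal nodes = n - 1 = 1366 - 1 = 1365
Total = leaves + internal = 1366 + 1365 = 2731

2731


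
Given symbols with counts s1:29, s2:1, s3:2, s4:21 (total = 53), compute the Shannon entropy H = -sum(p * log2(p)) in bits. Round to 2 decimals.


Computing entropy H = -sum(p_i * log2(p_i)):
  s1: p = 29/53 = 0.5472, -p*log2(p) = 0.4760
  s2: p = 1/53 = 0.0189, -p*log2(p) = 0.1081
  s3: p = 2/53 = 0.0377, -p*log2(p) = 0.1784
  s4: p = 21/53 = 0.3962, -p*log2(p) = 0.5292
H = sum of terms = 1.2917
Rounded to 2 decimals: 1.29

1.29


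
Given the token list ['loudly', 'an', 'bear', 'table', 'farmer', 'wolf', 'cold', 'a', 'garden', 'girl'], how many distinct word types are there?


Listing all tokens and tracking unique types:
  Token 1: 'loudly' -> NEW (unique so far: 1)
  Token 2: 'an' -> NEW (unique so far: 2)
  Token 3: 'bear' -> NEW (unique so far: 3)
  Token 4: 'table' -> NEW (unique so far: 4)
  Token 5: 'farmer' -> NEW (unique so far: 5)
  Token 6: 'wolf' -> NEW (unique so far: 6)
  Token 7: 'cold' -> NEW (unique so far: 7)
  Token 8: 'a' -> NEW (unique so far: 8)
  Token 9: 'garden' -> NEW (unique so far: 9)
  Token 10: 'girl' -> NEW (unique so far: 10)
Unique types: ('a', 'an', 'bear', 'cold', 'farmer', 'garden', 'girl', 'loudly', 'table', 'wolf')
Vocabulary size: 10

10


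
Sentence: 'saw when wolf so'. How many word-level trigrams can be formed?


Word trigrams from [4] words:
  Trigram 1: (saw when wolf)
  Trigram 2: (when wolf so)
Total word trigrams: 4 - 2 = 2

2


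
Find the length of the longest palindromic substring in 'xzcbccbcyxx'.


Scanning 'xzcbccbcyxx' for palindromic substrings.
Substring at positions 2-7: 'cbccbc'.
Check: reverse('cbccbc') = 'cbccbc' -> palindrome confirmed.
Neighbouring characters ('z' / 'y') break symmetry, so it cannot extend further.
No longer palindromic substring exists; longest length = 6

6


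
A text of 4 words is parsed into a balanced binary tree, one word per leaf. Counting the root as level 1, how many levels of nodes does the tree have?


In a balanced binary tree with n leaves the deepest leaf is ceil(log2(n)) edges below the root,
so counting node levels inclusive of root and leaves gives ceil(log2(n)) + 1 levels.
log2(4) = 2.0000
ceil(2.0000) = 2
levels = 2 + 1 = 3

3


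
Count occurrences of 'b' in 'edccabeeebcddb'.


Scanning 'edccabeeebcddb' for 'b':
  Position 5: 'b' -> MATCH (count: 1)
  Position 9: 'b' -> MATCH (count: 2)
  Position 13: 'b' -> MATCH (count: 3)
Total occurrences of 'b': 3

3


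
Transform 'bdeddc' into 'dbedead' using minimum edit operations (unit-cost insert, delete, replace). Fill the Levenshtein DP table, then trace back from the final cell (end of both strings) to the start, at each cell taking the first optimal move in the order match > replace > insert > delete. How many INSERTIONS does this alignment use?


Edit distance = 4. Backtracking from cell (6, 7) with preference match > replace > insert > delete,
then listing the resulting alignment 'bdeddc' -> 'dbedead' left to right:
  Step 1: insert 'd' [insertion #1]
  Step 2: keep 'b'
  Step 3: insert 'e' [insertion #2]
  Step 4: keep 'd'
  Step 5: keep 'e'
  Step 6: replace d->a
  Step 7: keep 'd'
  Step 8: delete 'c'
Total insertions: 2

2


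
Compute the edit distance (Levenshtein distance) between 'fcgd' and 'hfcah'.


Building DP table for s1='fcgd' (len 4) and s2='hfcah' (len 5):
       h  f  c  a  h
    0  1  2  3  4  5
  f 1  1  1  2  3  4
  c 2  2  2  1  2  3
  g 3  3  3  2  2  3
  d 4  4  4  3  3  3
Edit distance = dp[4][5] = 3

3


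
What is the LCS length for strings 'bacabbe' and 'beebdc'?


DP table for LCS of 'bacabbe' and 'beebdc':
       b  e  e  b  d  c
    0  0  0  0  0  0  0
  b 0  1  1  1  1  1  1
  a 0  1  1  1  1  1  1
  c 0  1  1  1  1  1  2
  a 0  1  1  1  1  1  2
  b 0  1  1  1  2  2  2
  b 0  1  1  1  2  2  2
  e 0  1  2  2  2  2  2
LCS: 'bc'
LCS length = 2

2


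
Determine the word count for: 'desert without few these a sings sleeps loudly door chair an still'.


Counting words by splitting on spaces:
  Word 1: 'desert'
  Word 2: 'without'
  Word 3: 'few'
  Word 4: 'these'
  Word 5: 'a'
  Word 6: 'sings'
  Word 7: 'sleeps'
  Word 8: 'loudly'
  Word 9: 'door'
  Word 10: 'chair'
  Word 11: 'an'
  Word 12: 'still'
Total words: 12

12


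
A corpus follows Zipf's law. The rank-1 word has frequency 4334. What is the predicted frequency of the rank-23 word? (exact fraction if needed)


Zipf's law: freq(rank) = f1 / rank
f1 = 4334, rank = 23
freq = 4334 / 23
GCD(4334, 23) = 1
Simplified: 4334/23

4334/23


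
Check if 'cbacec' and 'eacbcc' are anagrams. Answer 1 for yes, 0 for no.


Sort characters of 'cbacec': 'abccce'
Sort characters of 'eacbcc': 'abccce'
Sorted forms match -> they ARE anagrams
Result: 1

1


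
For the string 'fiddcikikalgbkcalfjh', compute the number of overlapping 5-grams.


String 'fiddcikikalgbkcalfjh' has length L = 20.
Number of overlapping n-grams = L - n + 1
Substituting: 20 - 5 + 1 = 16

16


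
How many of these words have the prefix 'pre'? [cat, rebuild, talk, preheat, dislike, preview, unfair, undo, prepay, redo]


Checking each word for prefix 'pre':
  'cat' -> no (count: 0)
  'rebuild' -> no (count: 0)
  'talk' -> no (count: 0)
  'preheat' -> YES, starts with 'pre' (count: 1)
  'dislike' -> no (count: 1)
  'preview' -> YES, starts with 'pre' (count: 2)
  'unfair' -> no (count: 2)
  'undo' -> no (count: 2)
  'prepay' -> YES, starts with 'pre' (count: 3)
  'redo' -> no (count: 3)
Total with prefix 'pre': 3

3


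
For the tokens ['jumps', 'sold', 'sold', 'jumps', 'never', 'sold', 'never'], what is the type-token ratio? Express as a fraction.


Tokens: 7
Unique types: ('jumps', 'never', 'sold') = 3
TTR = 3/7
Already in lowest terms.

3/7


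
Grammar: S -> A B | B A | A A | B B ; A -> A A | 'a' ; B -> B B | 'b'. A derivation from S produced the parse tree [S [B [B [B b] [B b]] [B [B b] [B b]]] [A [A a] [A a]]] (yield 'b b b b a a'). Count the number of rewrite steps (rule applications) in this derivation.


Every bracketed nonterminal node [X ...] in the tree is produced by exactly one rule application.
Reading the tree off as a leftmost derivation:
  Step 1: S  =>  B A   (applied S -> B A)
  Step 2: B A  =>  B B A   (applied B -> B B)
  Step 3: B B A  =>  B B B A   (applied B -> B B)
  Step 4: B B B A  =>  b B B A   (applied B -> b)
  Step 5: b B B A  =>  b b B A   (applied B -> b)
  Step 6: b b B A  =>  b b B B A   (applied B -> B B)
  Step 7: b b B B A  =>  b b b B A   (applied B -> b)
  Step 8: b b b B A  =>  b b b b A   (applied B -> b)
  Step 9: b b b b A  =>  b b b b A A   (applied A -> A A)
  Step 10: b b b b A A  =>  b b b b a A   (applied A -> a)
  Step 11: b b b b a A  =>  b b b b a a   (applied A -> a)
Final yield: b b b b a a
Total rewrite steps: 11

11


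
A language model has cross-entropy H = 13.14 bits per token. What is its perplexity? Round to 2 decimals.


Perplexity formula: PP = 2^H
H = 13.14
PP = 2^13.14
Decompose: 2^13.14 = 2^13 * 2^0.14
2^13 = 8192, 2^0.14 ~ 1.1019051
PP ~ 8192 * 1.1019051 = 9026.8065792
Rounded to 2 decimals: 9026.81

9026.81


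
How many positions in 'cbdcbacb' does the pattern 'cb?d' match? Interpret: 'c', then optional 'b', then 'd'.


Pattern: cb?d means 'c', then optional 'b', then 'd'.
Scanning 'cbdcbacb' position-by-position:
  Pos 0: window 'cbd' -> MATCH
  Pos 1: window 'bdc' -> no
  Pos 2: window 'dcb' -> no
  Pos 3: window 'cba' -> no
  Pos 4: window 'bac' -> no
  Pos 5: window 'acb' -> no
  Pos 6: window 'cb' -> no
  Pos 7: window 'b' -> no
Total matches: 1

1


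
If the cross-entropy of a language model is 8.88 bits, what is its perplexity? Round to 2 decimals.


Perplexity formula: PP = 2^H
H = 8.88
PP = 2^8.88
Decompose: 2^8.88 = 2^8 * 2^0.88
2^8 = 256, 2^0.88 ~ 1.8403753
PP ~ 256 * 1.8403753 = 471.1360768
Rounded to 2 decimals: 471.14

471.14


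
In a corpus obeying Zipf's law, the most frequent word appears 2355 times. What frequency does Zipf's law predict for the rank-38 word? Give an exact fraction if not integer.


Zipf's law: freq(rank) = f1 / rank
f1 = 2355, rank = 38
freq = 2355 / 38
GCD(2355, 38) = 1
Simplified: 2355/38

2355/38


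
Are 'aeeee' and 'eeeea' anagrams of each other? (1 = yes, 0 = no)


Sort characters of 'aeeee': 'aeeee'
Sort characters of 'eeeea': 'aeeee'
Sorted forms match -> they ARE anagrams
Result: 1

1


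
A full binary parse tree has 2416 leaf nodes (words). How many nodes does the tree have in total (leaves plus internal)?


Leaf nodes (terminals): 2416
Internal nodes = n - 1 = 2416 - 1 = 2415
Total = leaves + internal = 2416 + 2415 = 4831

4831


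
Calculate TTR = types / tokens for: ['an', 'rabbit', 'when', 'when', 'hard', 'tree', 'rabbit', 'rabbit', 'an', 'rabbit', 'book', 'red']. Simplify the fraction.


Tokens: 12
Unique types: ('an', 'book', 'hard', 'rabbit', 'red', 'tree', 'when') = 7
TTR = 7/12
Already in lowest terms.

7/12


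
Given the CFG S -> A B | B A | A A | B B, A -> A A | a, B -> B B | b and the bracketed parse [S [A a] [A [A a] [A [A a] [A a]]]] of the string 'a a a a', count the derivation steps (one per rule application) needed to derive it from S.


Every bracketed nonterminal node [X ...] in the tree is produced by exactly one rule application.
Reading the tree off as a leftmost derivation:
  Step 1: S  =>  A A   (applied S -> A A)
  Step 2: A A  =>  a A   (applied A -> a)
  Step 3: a A  =>  a A A   (applied A -> A A)
  Step 4: a A A  =>  a a A   (applied A -> a)
  Step 5: a a A  =>  a a A A   (applied A -> A A)
  Step 6: a a A A  =>  a a a A   (applied A -> a)
  Step 7: a a a A  =>  a a a a   (applied A -> a)
Final yield: a a a a
Total rewrite steps: 7

7


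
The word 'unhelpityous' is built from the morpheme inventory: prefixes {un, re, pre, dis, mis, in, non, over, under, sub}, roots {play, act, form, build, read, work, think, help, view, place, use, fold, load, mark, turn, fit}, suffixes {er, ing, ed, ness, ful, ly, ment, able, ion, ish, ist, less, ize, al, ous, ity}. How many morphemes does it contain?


Segmenting 'unhelpityous' against the inventory:
  'un' -> prefix (morpheme 1)
  'help' -> root (morpheme 2)
  'ity' -> suffix (morpheme 3)
  'ous' -> suffix (morpheme 4)
Total morphemes: 4

4


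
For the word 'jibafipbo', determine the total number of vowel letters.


Scanning each character of 'jibafipbo':
  Position 1: 'j' -> consonant (running count: 0)
  Position 2: 'i' -> vowel (running count: 1)
  Position 3: 'b' -> consonant (running count: 1)
  Position 4: 'a' -> vowel (running count: 2)
  Position 5: 'f' -> consonant (running count: 2)
  Position 6: 'i' -> vowel (running count: 3)
  Position 7: 'p' -> consonant (running count: 3)
  Position 8: 'b' -> consonant (running count: 3)
  Position 9: 'o' -> vowel (running count: 4)
Total vowels: 4

4


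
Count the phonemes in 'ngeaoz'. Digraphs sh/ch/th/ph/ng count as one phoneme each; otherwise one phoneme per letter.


Parsing 'ngeaoz' greedily, digraphs first:
  'ng' -> digraph (1 consonant phoneme) (phonemes so far: 1)
  'e' -> vowel phoneme (phonemes so far: 2)
  'a' -> vowel phoneme (phonemes so far: 3)
  'o' -> vowel phoneme (phonemes so far: 4)
  'z' -> consonant phoneme (phonemes so far: 5)
Total phonemes: 5

5


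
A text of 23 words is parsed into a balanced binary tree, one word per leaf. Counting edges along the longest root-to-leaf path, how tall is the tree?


In a balanced binary tree with n leaves the deepest leaf is ceil(log2(n)) edges below the root.
log2(23) = 4.5236
ceil(4.5236) = 5
height (edges) = 5

5


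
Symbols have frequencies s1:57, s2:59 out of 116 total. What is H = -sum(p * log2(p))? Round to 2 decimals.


Computing entropy H = -sum(p_i * log2(p_i)):
  s1: p = 57/116 = 0.4914, -p*log2(p) = 0.5037
  s2: p = 59/116 = 0.5086, -p*log2(p) = 0.4961
H = sum of terms = 0.9998
Rounded to 2 decimals: 1.00

1.00


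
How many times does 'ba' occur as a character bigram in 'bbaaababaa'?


Scanning 'bbaaababaa' for bigram 'ba':
  Position 0: 'bb' -> no
  Position 1: 'ba' -> MATCH
  Position 2: 'aa' -> no
  Position 3: 'aa' -> no
  Position 4: 'ab' -> no
  Position 5: 'ba' -> MATCH
  Position 6: 'ab' -> no
  Position 7: 'ba' -> MATCH
  Position 8: 'aa' -> no
Total matches: 3

3


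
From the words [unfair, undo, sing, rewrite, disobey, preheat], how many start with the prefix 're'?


Checking each word for prefix 're':
  'unfair' -> no (count: 0)
  'undo' -> no (count: 0)
  'sing' -> no (count: 0)
  'rewrite' -> YES, starts with 're' (count: 1)
  'disobey' -> no (count: 1)
  'preheat' -> no (count: 1)
Total with prefix 're': 1

1


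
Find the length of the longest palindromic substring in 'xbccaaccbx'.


Scanning 'xbccaaccbx' for palindromic substrings.
Substring at positions 0-9: 'xbccaaccbx'.
Check: reverse('xbccaaccbx') = 'xbccaaccbx' -> palindrome confirmed.
No longer palindromic substring exists; longest length = 10

10


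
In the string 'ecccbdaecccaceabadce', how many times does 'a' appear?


Scanning 'ecccbdaecccaceabadce' for 'a':
  Position 6: 'a' -> MATCH (count: 1)
  Position 11: 'a' -> MATCH (count: 2)
  Position 14: 'a' -> MATCH (count: 3)
  Position 16: 'a' -> MATCH (count: 4)
Total occurrences of 'a': 4

4


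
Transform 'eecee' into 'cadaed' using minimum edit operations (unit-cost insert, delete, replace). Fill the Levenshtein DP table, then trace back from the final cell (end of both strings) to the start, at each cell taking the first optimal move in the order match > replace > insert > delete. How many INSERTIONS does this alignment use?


Edit distance = 5. Backtracking from cell (5, 6) with preference match > replace > insert > delete,
then listing the resulting alignment 'eecee' -> 'cadaed' left to right:
  Step 1: insert 'c' [insertion #1]
  Step 2: replace e->a
  Step 3: replace e->d
  Step 4: replace c->a
  Step 5: keep 'e'
  Step 6: replace e->d
Total insertions: 1

1


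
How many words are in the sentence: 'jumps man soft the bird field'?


Counting words by splitting on spaces:
  Word 1: 'jumps'
  Word 2: 'man'
  Word 3: 'soft'
  Word 4: 'the'
  Word 5: 'bird'
  Word 6: 'field'
Total words: 6

6


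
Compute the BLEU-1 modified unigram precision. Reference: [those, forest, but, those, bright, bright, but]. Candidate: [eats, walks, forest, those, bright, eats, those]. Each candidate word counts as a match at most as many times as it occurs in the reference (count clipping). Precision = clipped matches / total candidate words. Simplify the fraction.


Reference word counts: {'bright': 2, 'but': 2, 'forest': 1, 'those': 2}
Checking each candidate word (with clipping):
  'eats' -> not in reference -> no match (matches: 0)
  'walks' -> not in reference -> no match (matches: 0)
  'forest' -> in reference (ref count 1, used 1/1) -> match (matches: 1)
  'those' -> in reference (ref count 2, used 1/2) -> match (matches: 2)
  'bright' -> in reference (ref count 2, used 1/2) -> match (matches: 3)
  'eats' -> not in reference -> no match (matches: 3)
  'those' -> in reference (ref count 2, used 2/2) -> match (matches: 4)
Clipped matches: 4, Candidate length: 7
Precision = 4/7

4/7


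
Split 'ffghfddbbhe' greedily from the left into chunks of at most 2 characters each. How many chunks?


'ffghfddbbhe' has 11 characters.
Chunking with max size 2:
  Chunk 1: 'ff' (positions 0-1)
  Chunk 2: 'gh' (positions 2-3)
  Chunk 3: 'fd' (positions 4-5)
  Chunk 4: 'db' (positions 6-7)
  Chunk 5: 'bh' (positions 8-9)
  Chunk 6: 'e' (positions 10-10)
Total chunks: ceil(11 / 2) = 6

6


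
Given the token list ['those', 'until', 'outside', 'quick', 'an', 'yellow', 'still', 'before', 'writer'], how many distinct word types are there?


Listing all tokens and tracking unique types:
  Token 1: 'those' -> NEW (unique so far: 1)
  Token 2: 'until' -> NEW (unique so far: 2)
  Token 3: 'outside' -> NEW (unique so far: 3)
  Token 4: 'quick' -> NEW (unique so far: 4)
  Token 5: 'an' -> NEW (unique so far: 5)
  Token 6: 'yellow' -> NEW (unique so far: 6)
  Token 7: 'still' -> NEW (unique so far: 7)
  Token 8: 'before' -> NEW (unique so far: 8)
  Token 9: 'writer' -> NEW (unique so far: 9)
Unique types: ('an', 'before', 'outside', 'quick', 'still', 'those', 'until', 'writer', 'yellow')
Vocabulary size: 9

9


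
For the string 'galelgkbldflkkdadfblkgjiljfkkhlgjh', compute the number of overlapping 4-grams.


String 'galelgkbldflkkdadfblkgjiljfkkhlgjh' has length L = 34.
Number of overlapping n-grams = L - n + 1
Substituting: 34 - 4 + 1 = 31

31


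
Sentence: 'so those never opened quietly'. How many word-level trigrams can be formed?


Word trigrams from [5] words:
  Trigram 1: (so those never)
  Trigram 2: (those never opened)
  Trigram 3: (never opened quietly)
Total word trigrams: 5 - 2 = 3

3


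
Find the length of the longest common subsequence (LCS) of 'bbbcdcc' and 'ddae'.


DP table for LCS of 'bbbcdcc' and 'ddae':
       d  d  a  e
    0  0  0  0  0
  b 0  0  0  0  0
  b 0  0  0  0  0
  b 0  0  0  0  0
  c 0  0  0  0  0
  d 0  1  1  1  1
  c 0  1  1  1  1
  c 0  1  1  1  1
LCS: 'd'
LCS length = 1

1


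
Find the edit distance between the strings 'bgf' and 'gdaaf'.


Building DP table for s1='bgf' (len 3) and s2='gdaaf' (len 5):
       g  d  a  a  f
    0  1  2  3  4  5
  b 1  1  2  3  4  5
  g 2  1  2  3  4  5
  f 3  2  2  3  4  4
Edit distance = dp[3][5] = 4

4


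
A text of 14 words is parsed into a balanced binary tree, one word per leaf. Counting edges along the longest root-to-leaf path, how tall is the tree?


In a balanced binary tree with n leaves the deepest leaf is ceil(log2(n)) edges below the root.
log2(14) = 3.8074
ceil(3.8074) = 4
height (edges) = 4

4


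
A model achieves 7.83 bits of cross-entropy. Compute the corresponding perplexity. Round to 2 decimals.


Perplexity formula: PP = 2^H
H = 7.83
PP = 2^7.83
Decompose: 2^7.83 = 2^7 * 2^0.83
2^7 = 128, 2^0.83 ~ 1.7776854
PP ~ 128 * 1.7776854 = 227.5437312
Rounded to 2 decimals: 227.54

227.54


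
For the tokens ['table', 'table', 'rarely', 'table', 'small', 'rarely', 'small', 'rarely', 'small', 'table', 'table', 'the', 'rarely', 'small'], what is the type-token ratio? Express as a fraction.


Tokens: 14
Unique types: ('rarely', 'small', 'table', 'the') = 4
TTR = 4/14
Simplify: divide both by 2 -> 2/7
TTR = 2/7

2/7


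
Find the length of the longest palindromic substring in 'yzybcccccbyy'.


Scanning 'yzybcccccbyy' for palindromic substrings.
Substring at positions 2-10: 'ybcccccby'.
Check: reverse('ybcccccby') = 'ybcccccby' -> palindrome confirmed.
Neighbouring characters ('z' / 'y') break symmetry, so it cannot extend further.
No longer palindromic substring exists; longest length = 9

9


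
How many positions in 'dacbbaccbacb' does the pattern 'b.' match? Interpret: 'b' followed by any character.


Pattern: b. means 'b' followed by any character.
Scanning 'dacbbaccbacb' position-by-position:
  Pos 0: window 'da' -> no
  Pos 1: window 'ac' -> no
  Pos 2: window 'cb' -> no
  Pos 3: window 'bb' -> MATCH
  Pos 4: window 'ba' -> MATCH
  Pos 5: window 'ac' -> no
  Pos 6: window 'cc' -> no
  Pos 7: window 'cb' -> no
  Pos 8: window 'ba' -> MATCH
  Pos 9: window 'ac' -> no
  Pos 10: window 'cb' -> no
  Pos 11: window 'b' -> no
Total matches: 3

3


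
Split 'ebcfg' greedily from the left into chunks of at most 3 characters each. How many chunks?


'ebcfg' has 5 characters.
Chunking with max size 3:
  Chunk 1: 'ebc' (positions 0-2)
  Chunk 2: 'fg' (positions 3-4)
Total chunks: ceil(5 / 3) = 2

2


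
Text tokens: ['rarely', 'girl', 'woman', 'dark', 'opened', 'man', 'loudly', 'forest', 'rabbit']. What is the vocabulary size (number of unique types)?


Listing all tokens and tracking unique types:
  Token 1: 'rarely' -> NEW (unique so far: 1)
  Token 2: 'girl' -> NEW (unique so far: 2)
  Token 3: 'woman' -> NEW (unique so far: 3)
  Token 4: 'dark' -> NEW (unique so far: 4)
  Token 5: 'opened' -> NEW (unique so far: 5)
  Token 6: 'man' -> NEW (unique so far: 6)
  Token 7: 'loudly' -> NEW (unique so far: 7)
  Token 8: 'forest' -> NEW (unique so far: 8)
  Token 9: 'rabbit' -> NEW (unique so far: 9)
Unique types: ('dark', 'forest', 'girl', 'loudly', 'man', 'opened', 'rabbit', 'rarely', 'woman')
Vocabulary size: 9

9


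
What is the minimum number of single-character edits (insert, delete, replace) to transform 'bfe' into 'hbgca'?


Building DP table for s1='bfe' (len 3) and s2='hbgca' (len 5):
       h  b  g  c  a
    0  1  2  3  4  5
  b 1  1  1  2  3  4
  f 2  2  2  2  3  4
  e 3  3  3  3  3  4
Edit distance = dp[3][5] = 4

4


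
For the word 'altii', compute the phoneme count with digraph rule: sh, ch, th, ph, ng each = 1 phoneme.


Parsing 'altii' greedily, digraphs first:
  'a' -> vowel phoneme (phonemes so far: 1)
  'l' -> consonant phoneme (phonemes so far: 2)
  't' -> consonant phoneme (phonemes so far: 3)
  'i' -> vowel phoneme (phonemes so far: 4)
  'i' -> vowel phoneme (phonemes so far: 5)
Total phonemes: 5

5


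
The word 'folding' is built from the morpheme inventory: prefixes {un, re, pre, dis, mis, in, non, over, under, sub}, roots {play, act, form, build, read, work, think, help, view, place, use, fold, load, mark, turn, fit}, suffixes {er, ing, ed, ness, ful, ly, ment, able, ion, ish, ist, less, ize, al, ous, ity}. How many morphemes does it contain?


Segmenting 'folding' against the inventory:
  'fold' -> root (morpheme 1)
  'ing' -> suffix (morpheme 2)
Total morphemes: 2

2


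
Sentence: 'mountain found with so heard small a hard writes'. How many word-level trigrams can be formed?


Word trigrams from [9] words:
  Trigram 1: (mountain found with)
  Trigram 2: (found with so)
  Trigram 3: (with so heard)
  Trigram 4: (so heard small)
  Trigram 5: (heard small a)
  Trigram 6: (small a hard)
  Trigram 7: (a hard writes)
Total word trigrams: 9 - 2 = 7

7


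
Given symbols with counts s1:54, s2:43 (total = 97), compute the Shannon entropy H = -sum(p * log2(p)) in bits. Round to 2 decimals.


Computing entropy H = -sum(p_i * log2(p_i)):
  s1: p = 54/97 = 0.5567, -p*log2(p) = 0.4704
  s2: p = 43/97 = 0.4433, -p*log2(p) = 0.5203
H = sum of terms = 0.9907
Rounded to 2 decimals: 0.99

0.99


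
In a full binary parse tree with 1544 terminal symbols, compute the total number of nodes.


Leaf nodes (terminals): 1544
Internal nodes = n - 1 = 1544 - 1 = 1543
Total = leaves + internal = 1544 + 1543 = 3087

3087


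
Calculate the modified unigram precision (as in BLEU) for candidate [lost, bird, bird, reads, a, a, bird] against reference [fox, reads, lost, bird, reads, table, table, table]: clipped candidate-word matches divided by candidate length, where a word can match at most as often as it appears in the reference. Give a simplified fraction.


Reference word counts: {'bird': 1, 'fox': 1, 'lost': 1, 'reads': 2, 'table': 3}
Checking each candidate word (with clipping):
  'lost' -> in reference (ref count 1, used 1/1) -> match (matches: 1)
  'bird' -> in reference (ref count 1, used 1/1) -> match (matches: 2)
  'bird' -> ref count 1 already used up (1/1) -> clipped, no match (matches: 2)
  'reads' -> in reference (ref count 2, used 1/2) -> match (matches: 3)
  'a' -> not in reference -> no match (matches: 3)
  'a' -> not in reference -> no match (matches: 3)
  'bird' -> ref count 1 already used up (1/1) -> clipped, no match (matches: 3)
Clipped matches: 3, Candidate length: 7
Precision = 3/7

3/7


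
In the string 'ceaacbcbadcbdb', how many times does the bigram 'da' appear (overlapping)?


Scanning 'ceaacbcbadcbdb' for bigram 'da':
  Position 0: 'ce' -> no
  Position 1: 'ea' -> no
  Position 2: 'aa' -> no
  Position 3: 'ac' -> no
  Position 4: 'cb' -> no
  Position 5: 'bc' -> no
  Position 6: 'cb' -> no
  Position 7: 'ba' -> no
  Position 8: 'ad' -> no
  Position 9: 'dc' -> no
  Position 10: 'cb' -> no
  Position 11: 'bd' -> no
  Position 12: 'db' -> no
Total matches: 0

0


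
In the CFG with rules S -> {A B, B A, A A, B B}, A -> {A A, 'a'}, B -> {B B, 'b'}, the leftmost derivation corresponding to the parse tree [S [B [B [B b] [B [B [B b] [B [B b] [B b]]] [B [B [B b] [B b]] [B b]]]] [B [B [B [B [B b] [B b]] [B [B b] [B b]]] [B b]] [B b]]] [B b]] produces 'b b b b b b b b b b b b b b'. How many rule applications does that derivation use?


Every bracketed nonterminal node [X ...] in the tree is produced by exactly one rule application.
Reading the tree off as a leftmost derivation:
  Step 1: S  =>  B B   (applied S -> B B)
  Step 2: B B  =>  B B B   (applied B -> B B)
  Step 3: B B B  =>  B B B B   (applied B -> B B)
  Step 4: B B B B  =>  b B B B   (applied B -> b)
  Step 5: b B B B  =>  b B B B B   (applied B -> B B)
  Step 6: b B B B B  =>  b B B B B B   (applied B -> B B)
  Step 7: b B B B B B  =>  b b B B B B   (applied B -> b)
  Step 8: b b B B B B  =>  b b B B B B B   (applied B -> B B)
  Step 9: b b B B B B B  =>  b b b B B B B   (applied B -> b)
  Step 10: b b b B B B B  =>  b b b b B B B   (applied B -> b)
  Step 11: b b b b B B B  =>  b b b b B B B B   (applied B -> B B)
  Step 12: b b b b B B B B  =>  b b b b B B B B B   (applied B -> B B)
  Step 13: b b b b B B B B B  =>  b b b b b B B B B   (applied B -> b)
  Step 14: b b b b b B B B B  =>  b b b b b b B B B   (applied B -> b)
  Step 15: b b b b b b B B B  =>  b b b b b b b B B   (applied B -> b)
  Step 16: b b b b b b b B B  =>  b b b b b b b B B B   (applied B -> B B)
  Step 17: b b b b b b b B B B  =>  b b b b b b b B B B B   (applied B -> B B)
  Step 18: b b b b b b b B B B B  =>  b b b b b b b B B B B B   (applied B -> B B)
  Step 19: b b b b b b b B B B B B  =>  b b b b b b b B B B B B B   (applied B -> B B)
  Step 20: b b b b b b b B B B B B B  =>  b b b b b b b b B B B B B   (applied B -> b)
  Step 21: b b b b b b b b B B B B B  =>  b b b b b b b b b B B B B   (applied B -> b)
  Step 22: b b b b b b b b b B B B B  =>  b b b b b b b b b B B B B B   (applied B -> B B)
  Step 23: b b b b b b b b b B B B B B  =>  b b b b b b b b b b B B B B   (applied B -> b)
  Step 24: b b b b b b b b b b B B B B  =>  b b b b b b b b b b b B B B   (applied B -> b)
  Step 25: b b b b b b b b b b b B B B  =>  b b b b b b b b b b b b B B   (applied B -> b)
  Step 26: b b b b b b b b b b b b B B  =>  b b b b b b b b b b b b b B   (applied B -> b)
  Step 27: b b b b b b b b b b b b b B  =>  b b b b b b b b b b b b b b   (applied B -> b)
Final yield: b b b b b b b b b b b b b b
Total rewrite steps: 27

27
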